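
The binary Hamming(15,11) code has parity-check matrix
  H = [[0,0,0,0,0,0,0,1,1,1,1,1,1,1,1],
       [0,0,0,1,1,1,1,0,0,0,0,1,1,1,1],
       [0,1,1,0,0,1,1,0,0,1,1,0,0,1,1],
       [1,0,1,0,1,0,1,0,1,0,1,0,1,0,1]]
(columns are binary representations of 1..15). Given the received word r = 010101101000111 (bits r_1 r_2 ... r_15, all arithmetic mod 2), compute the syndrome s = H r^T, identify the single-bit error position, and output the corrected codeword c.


s = (0, 0, 1, 0)^T, error position = 2, corrected codeword c = 000101101000111

Compute s = H r^T mod 2 one row at a time:
  s_1 = 0 + 1 + 0 + 0 + 0 + 1 + 1 + 1 = 4 ≡ 0 (mod 2).
  s_2 = 1 + 0 + 1 + 1 + 0 + 1 + 1 + 1 = 6 ≡ 0 (mod 2).
  s_3 = 1 + 0 + 1 + 1 + 0 + 0 + 1 + 1 = 5 ≡ 1 (mod 2).
  s_4 = 0 + 0 + 0 + 1 + 1 + 0 + 1 + 1 = 4 ≡ 0 (mod 2).
s = (0, 0, 1, 0)^T — this equals column 2 of H (binary 0010), so error is at position 2.
Correct: flip bit 2 of r = 010101101000111 to get c = 000101101000111.


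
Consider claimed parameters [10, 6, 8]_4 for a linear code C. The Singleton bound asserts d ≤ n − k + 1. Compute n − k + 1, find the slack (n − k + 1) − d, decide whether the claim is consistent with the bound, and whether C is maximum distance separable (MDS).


Singleton RHS = n − k + 1 = 5, slack = -3, bound violated (no such code; not MDS).

Singleton bound: d ≤ n − k + 1.
Here n = 10, k = 6, so n − k + 1 = 5.
Given d = 8, check d ≤ 5: NO.
Slack = (n − k + 1) − d = -3.
The slack is negative: d = 8 exceeds n − k + 1 = 5 by 3, so the Singleton bound is violated and no linear [10, 6, 8]_4 code can exist. In particular it is not MDS (MDS requires d = n − k + 1 exactly).
Description: the claimed parameters are [10, 6, 8]_4; such a code would be impossible (violates the Singleton bound).


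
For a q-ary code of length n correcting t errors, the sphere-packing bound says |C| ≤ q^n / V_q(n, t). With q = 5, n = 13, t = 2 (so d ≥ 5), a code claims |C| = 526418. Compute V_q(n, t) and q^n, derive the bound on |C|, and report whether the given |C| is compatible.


V_q(n, t) = 1301, q^n = 1220703125, Hamming bound = 938280, |C| = 526418 ≤ bound (satisfied).

Step 1: Compute V_q(n, t) = Σ_{j=0}^2 C(n, j) (q−1)^j.
  j = 0: C(13,0)·(4)^0 = 1·1 = 1.
  j = 1: C(13,1)·(4)^1 = 13·4 = 52.
  j = 2: C(13,2)·(4)^2 = 78·16 = 1248.
  V_q(n, t) = 1 + 52 + 1248 = 1301.
Step 2: q^n = 5^13 = 1220703125.
Step 3: Hamming bound ⌊q^n / V_q(n,t)⌋ = ⌊1220703125/1301⌋ = 938280.
Step 4: Compare |C| = 526418 to 938280: satisfied.
The claimed |C| lies below the Hamming bound.


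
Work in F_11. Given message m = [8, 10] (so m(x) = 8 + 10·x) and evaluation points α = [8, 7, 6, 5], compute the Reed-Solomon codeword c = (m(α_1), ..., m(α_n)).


c = [0, 1, 2, 3]

Message polynomial: m(x) = 8 + 10·x (mod 11).
For each evaluation point α_i, compute m(α_i) mod 11:
  α_1 = 8: Horner steps 10 → 0, so m(8) = 0.
  α_2 = 7: Horner steps 10 → 1, so m(7) = 1.
  α_3 = 6: Horner steps 10 → 2, so m(6) = 2.
  α_4 = 5: Horner steps 10 → 3, so m(5) = 3.
Codeword c = [0, 1, 2, 3] ∈ F_11^4.


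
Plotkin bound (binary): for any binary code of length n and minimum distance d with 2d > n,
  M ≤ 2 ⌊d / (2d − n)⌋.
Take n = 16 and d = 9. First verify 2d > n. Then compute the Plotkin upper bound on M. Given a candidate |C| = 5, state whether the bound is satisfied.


Plotkin bound M ≤ 8; given |C| = 5 ≤ bound (satisfied).

Check applicability: 2d = 18, n = 16.
2d − n = 2 > 0, so Plotkin applies.
Compute d/(2d−n) = 9/2 ≈ 4.5000.
⌊d/(2d−n)⌋ = 4.
Plotkin bound: M ≤ 2·4 = 8.
Given |C| = 5, check: satisfied.
This |C| is below the Plotkin bound.


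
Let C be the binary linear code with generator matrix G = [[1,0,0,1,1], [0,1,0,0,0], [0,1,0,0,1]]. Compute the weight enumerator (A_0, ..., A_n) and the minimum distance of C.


Weight distribution: A_0 = 1, A_1 = 2, A_2 = 2, A_3 = 2, A_4 = 1. Minimum distance d = 1.

Enumerate all 2^3 = 8 messages m ∈ F_2^3.
For each, compute codeword c = mG in F_2^5, then tally its weight.
  m = 000 → c = 00000, weight = 0.
  m = 100 → c = 10011, weight = 3.
  m = 010 → c = 01000, weight = 1.
  m = 110 → c = 11011, weight = 4.
  m = 001 → c = 01001, weight = 2.
  m = 101 → c = 11010, weight = 3.
  m = 011 → c = 00001, weight = 1.
  m = 111 → c = 10010, weight = 2.
Tally weights:
  weight 0: 1 codewords.
  weight 1: 2 codewords.
  weight 2: 2 codewords.
  weight 3: 2 codewords.
  weight 4: 1 codewords.
Minimum distance d = smallest w > 0 with A_w > 0 = 1.
Sanity: Σ A_w = 8 = 2^3 = 8 ✓.


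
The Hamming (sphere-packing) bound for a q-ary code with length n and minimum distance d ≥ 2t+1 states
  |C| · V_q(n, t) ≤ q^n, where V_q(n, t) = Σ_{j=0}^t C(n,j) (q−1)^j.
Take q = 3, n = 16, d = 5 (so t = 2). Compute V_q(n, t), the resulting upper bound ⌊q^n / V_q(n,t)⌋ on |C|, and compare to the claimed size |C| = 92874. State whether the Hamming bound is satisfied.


V_q(n, t) = 513, q^n = 43046721, Hamming bound = 83911, |C| = 92874 > bound (violated).

Step 1: Compute V_q(n, t) = Σ_{j=0}^2 C(n, j) (q−1)^j.
  j = 0: C(16,0)·(2)^0 = 1·1 = 1.
  j = 1: C(16,1)·(2)^1 = 16·2 = 32.
  j = 2: C(16,2)·(2)^2 = 120·4 = 480.
  V_q(n, t) = 1 + 32 + 480 = 513.
Step 2: q^n = 3^16 = 43046721.
Step 3: Hamming bound ⌊q^n / V_q(n,t)⌋ = ⌊43046721/513⌋ = 83911.
Step 4: Compare |C| = 92874 to 83911: violated.
The claimed |C| lies above the Hamming bound, so no 3-ary code of length 16 with d ≥ 5 can have 92874 codewords.


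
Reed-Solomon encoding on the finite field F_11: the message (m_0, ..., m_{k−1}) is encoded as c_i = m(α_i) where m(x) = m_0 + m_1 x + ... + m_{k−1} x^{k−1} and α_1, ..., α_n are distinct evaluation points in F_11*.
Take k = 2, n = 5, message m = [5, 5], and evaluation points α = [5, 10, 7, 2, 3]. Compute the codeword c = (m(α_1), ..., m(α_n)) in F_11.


c = [8, 0, 7, 4, 9]

Message polynomial: m(x) = 5 + 5·x (mod 11).
For each evaluation point α_i, compute m(α_i) mod 11:
  α_1 = 5: Horner steps 5 → 8, so m(5) = 8.
  α_2 = 10: Horner steps 5 → 0, so m(10) = 0.
  α_3 = 7: Horner steps 5 → 7, so m(7) = 7.
  α_4 = 2: Horner steps 5 → 4, so m(2) = 4.
  α_5 = 3: Horner steps 5 → 9, so m(3) = 9.
Codeword c = [8, 0, 7, 4, 9] ∈ F_11^5.


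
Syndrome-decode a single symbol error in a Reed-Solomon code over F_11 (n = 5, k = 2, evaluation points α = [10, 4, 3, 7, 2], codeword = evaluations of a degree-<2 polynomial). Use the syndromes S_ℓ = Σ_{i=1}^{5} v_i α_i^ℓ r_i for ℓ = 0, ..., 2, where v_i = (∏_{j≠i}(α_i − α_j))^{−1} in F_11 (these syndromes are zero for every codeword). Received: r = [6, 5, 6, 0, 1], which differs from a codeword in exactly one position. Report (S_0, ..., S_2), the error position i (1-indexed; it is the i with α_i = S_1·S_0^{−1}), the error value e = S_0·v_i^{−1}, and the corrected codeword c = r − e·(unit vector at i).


S = (5, 4, 1), error at position 3, error magnitude e = 3, c = [6, 5, 3, 0, 1].

Step 1: column multipliers v_i = (∏_{j≠i}(α_i − α_j))^{−1} mod 11.
  i = 1 (α = 10): (10−4)(10−3)(10−7)(10−2) = 6·7·3·8 = 1008 ≡ 7, so v_1 = 7^{−1} = 8 (mod 11).
  i = 2 (α = 4): (4−10)(4−3)(4−7)(4−2) = (−6)·1·(−3)·2 = 36 ≡ 3, so v_2 = 3^{−1} = 4 (mod 11).
  i = 3 (α = 3): (3−10)(3−4)(3−7)(3−2) = (−7)·(−1)·(−4)·1 = −28 ≡ 5, so v_3 = 5^{−1} = 9 (mod 11).
  i = 4 (α = 7): (7−10)(7−4)(7−3)(7−2) = (−3)·3·4·5 = −180 ≡ 7, so v_4 = 7^{−1} = 8 (mod 11).
  i = 5 (α = 2): (2−10)(2−4)(2−3)(2−7) = (−8)·(−2)·(−1)·(−5) = 80 ≡ 3, so v_5 = 3^{−1} = 4 (mod 11).
  v = [8, 4, 9, 8, 4].
Step 2: syndromes of r = [6, 5, 6, 0, 1] (all sums mod 11).
  S_0 = Σ v_i r_i = 8·6 + 4·5 + 9·6 + 8·0 + 4·1 = 126 ≡ 5.
  S_1 = Σ v_i α_i r_i = 8·10·6 + 4·4·5 + 9·3·6 + 8·7·0 + 4·2·1 = 730 ≡ 4.
  α_i^2 mod 11 = [1, 5, 9, 5, 4].
  S_2 = Σ v_i α_i^2 r_i = 8·1·6 + 4·5·5 + 9·9·6 + 8·5·0 + 4·4·1 = 650 ≡ 1.
  S = (5, 4, 1) ≠ 0, so r is not a codeword (an error is present).
Step 3: locate the error. For a single error e at position i, S_ℓ = v_i·e·α_i^ℓ, so α_err = S_1/S_0.
  S_0^{−1} = 5^{−1} = 9 (mod 11), so α_err = 4·9 = 36 ≡ 3 = α_3. Error position i = 3.
  Consistency check: S_2/S_1 = 1·3 = 3 ≡ 3 = α_err ✓ (single-error assumption holds).
Step 4: error magnitude e = S_0/v_3 = S_0·∏_{j≠3}(α_3 − α_j) = 5·5 = 25 ≡ 3 (mod 11).
Step 5: correct position 3: c_3 = r_3 − e = 6 − 3 ≡ 3 (mod 11). Hence c = [6, 5, 3, 0, 1].
  Check: interpolating c through the α_i gives m(x) = 8 + 2·x (degree < 2) with m(α_i) = c_i for every i, so c is indeed a codeword.


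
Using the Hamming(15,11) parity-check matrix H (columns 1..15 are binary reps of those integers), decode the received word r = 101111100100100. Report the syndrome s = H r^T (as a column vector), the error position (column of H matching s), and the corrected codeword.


s = (0, 1, 0, 1)^T, error position = 5, corrected codeword c = 101101100100100

Compute s = H r^T mod 2 one row at a time:
  s_1 = 0 + 0 + 1 + 0 + 0 + 1 + 0 + 0 = 2 ≡ 0 (mod 2).
  s_2 = 1 + 1 + 1 + 1 + 0 + 1 + 0 + 0 = 5 ≡ 1 (mod 2).
  s_3 = 0 + 1 + 1 + 1 + 1 + 0 + 0 + 0 = 4 ≡ 0 (mod 2).
  s_4 = 1 + 1 + 1 + 1 + 0 + 0 + 1 + 0 = 5 ≡ 1 (mod 2).
s = (0, 1, 0, 1)^T — this equals column 5 of H (binary 0101), so error is at position 5.
Correct: flip bit 5 of r = 101111100100100 to get c = 101101100100100.


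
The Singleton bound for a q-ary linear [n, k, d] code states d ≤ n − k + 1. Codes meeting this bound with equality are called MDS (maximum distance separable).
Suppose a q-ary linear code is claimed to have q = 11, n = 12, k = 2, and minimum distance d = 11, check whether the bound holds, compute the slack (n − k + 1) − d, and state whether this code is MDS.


Singleton RHS = n − k + 1 = 11, slack = 0, bound satisfied, MDS.

Singleton bound: d ≤ n − k + 1.
Here n = 12, k = 2, so n − k + 1 = 11.
Given d = 11, check d ≤ 11: YES.
Slack = (n − k + 1) − d = 0.
The code is MDS (slack = 0).
Description: the claimed parameters are [12, 2, 11]_11; such a code would be MDS (meets Singleton bound).


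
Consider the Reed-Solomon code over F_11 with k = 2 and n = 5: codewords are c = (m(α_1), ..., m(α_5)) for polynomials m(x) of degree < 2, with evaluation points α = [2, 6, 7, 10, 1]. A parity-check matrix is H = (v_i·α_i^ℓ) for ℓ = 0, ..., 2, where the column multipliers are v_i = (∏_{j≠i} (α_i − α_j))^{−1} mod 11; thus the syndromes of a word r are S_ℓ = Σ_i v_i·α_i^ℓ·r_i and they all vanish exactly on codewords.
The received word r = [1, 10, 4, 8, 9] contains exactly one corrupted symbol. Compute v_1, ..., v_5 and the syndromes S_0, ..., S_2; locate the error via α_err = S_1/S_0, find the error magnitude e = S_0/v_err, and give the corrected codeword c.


S = (4, 4, 4), error at position 5, error magnitude e = 2, c = [1, 10, 4, 8, 7].

Step 1: column multipliers v_i = (∏_{j≠i}(α_i − α_j))^{−1} mod 11.
  i = 1 (α = 2): (2−6)(2−7)(2−10)(2−1) = (−4)·(−5)·(−8)·1 = −160 ≡ 5, so v_1 = 5^{−1} = 9 (mod 11).
  i = 2 (α = 6): (6−2)(6−7)(6−10)(6−1) = 4·(−1)·(−4)·5 = 80 ≡ 3, so v_2 = 3^{−1} = 4 (mod 11).
  i = 3 (α = 7): (7−2)(7−6)(7−10)(7−1) = 5·1·(−3)·6 = −90 ≡ 9, so v_3 = 9^{−1} = 5 (mod 11).
  i = 4 (α = 10): (10−2)(10−6)(10−7)(10−1) = 8·4·3·9 = 864 ≡ 6, so v_4 = 6^{−1} = 2 (mod 11).
  i = 5 (α = 1): (1−2)(1−6)(1−7)(1−10) = (−1)·(−5)·(−6)·(−9) = 270 ≡ 6, so v_5 = 6^{−1} = 2 (mod 11).
  v = [9, 4, 5, 2, 2].
Step 2: syndromes of r = [1, 10, 4, 8, 9] (all sums mod 11).
  S_0 = Σ v_i r_i = 9·1 + 4·10 + 5·4 + 2·8 + 2·9 = 103 ≡ 4.
  S_1 = Σ v_i α_i r_i = 9·2·1 + 4·6·10 + 5·7·4 + 2·10·8 + 2·1·9 = 576 ≡ 4.
  α_i^2 mod 11 = [4, 3, 5, 1, 1].
  S_2 = Σ v_i α_i^2 r_i = 9·4·1 + 4·3·10 + 5·5·4 + 2·1·8 + 2·1·9 = 290 ≡ 4.
  S = (4, 4, 4) ≠ 0, so r is not a codeword (an error is present).
Step 3: locate the error. For a single error e at position i, S_ℓ = v_i·e·α_i^ℓ, so α_err = S_1/S_0.
  S_0^{−1} = 4^{−1} = 3 (mod 11), so α_err = 4·3 = 12 ≡ 1 = α_5. Error position i = 5.
  Consistency check: S_2/S_1 = 4·3 = 12 ≡ 1 = α_err ✓ (single-error assumption holds).
Step 4: error magnitude e = S_0/v_5 = S_0·∏_{j≠5}(α_5 − α_j) = 4·6 = 24 ≡ 2 (mod 11).
Step 5: correct position 5: c_5 = r_5 − e = 9 − 2 ≡ 7 (mod 11). Hence c = [1, 10, 4, 8, 7].
  Check: interpolating c through the α_i gives m(x) = 2 + 5·x (degree < 2) with m(α_i) = c_i for every i, so c is indeed a codeword.


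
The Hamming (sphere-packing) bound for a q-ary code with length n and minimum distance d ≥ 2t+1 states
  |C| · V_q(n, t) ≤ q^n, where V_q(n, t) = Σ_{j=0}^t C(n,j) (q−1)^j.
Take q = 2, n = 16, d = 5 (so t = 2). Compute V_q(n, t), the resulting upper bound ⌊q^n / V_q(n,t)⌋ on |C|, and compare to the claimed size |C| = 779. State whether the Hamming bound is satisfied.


V_q(n, t) = 137, q^n = 65536, Hamming bound = 478, |C| = 779 > bound (violated).

Step 1: Compute V_q(n, t) = Σ_{j=0}^2 C(n, j) (q−1)^j.
  j = 0: C(16,0)·(1)^0 = 1·1 = 1.
  j = 1: C(16,1)·(1)^1 = 16·1 = 16.
  j = 2: C(16,2)·(1)^2 = 120·1 = 120.
  V_q(n, t) = 1 + 16 + 120 = 137.
Step 2: q^n = 2^16 = 65536.
Step 3: Hamming bound ⌊q^n / V_q(n,t)⌋ = ⌊65536/137⌋ = 478.
Step 4: Compare |C| = 779 to 478: violated.
The claimed |C| lies above the Hamming bound, so no 2-ary code of length 16 with d ≥ 5 can have 779 codewords.


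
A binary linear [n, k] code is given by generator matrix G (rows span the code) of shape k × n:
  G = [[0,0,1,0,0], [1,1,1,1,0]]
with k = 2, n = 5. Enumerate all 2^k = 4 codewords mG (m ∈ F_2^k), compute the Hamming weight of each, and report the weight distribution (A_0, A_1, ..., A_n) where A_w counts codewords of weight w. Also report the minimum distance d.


Weight distribution: A_0 = 1, A_1 = 1, A_3 = 1, A_4 = 1. Minimum distance d = 1.

Enumerate all 2^2 = 4 messages m ∈ F_2^2.
For each, compute codeword c = mG in F_2^5, then tally its weight.
  m = 00 → c = 00000, weight = 0.
  m = 10 → c = 00100, weight = 1.
  m = 01 → c = 11110, weight = 4.
  m = 11 → c = 11010, weight = 3.
Tally weights:
  weight 0: 1 codewords.
  weight 1: 1 codewords.
  weight 3: 1 codewords.
  weight 4: 1 codewords.
Minimum distance d = smallest w > 0 with A_w > 0 = 1.
Sanity: Σ A_w = 4 = 2^2 = 4 ✓.


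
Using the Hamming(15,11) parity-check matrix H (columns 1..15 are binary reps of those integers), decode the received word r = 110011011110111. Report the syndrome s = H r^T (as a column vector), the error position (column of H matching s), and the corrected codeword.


s = (1, 1, 0, 0)^T, error position = 12, corrected codeword c = 110011011111111

Compute s = H r^T mod 2 one row at a time:
  s_1 = 1 + 1 + 1 + 1 + 0 + 1 + 1 + 1 = 7 ≡ 1 (mod 2).
  s_2 = 0 + 1 + 1 + 0 + 0 + 1 + 1 + 1 = 5 ≡ 1 (mod 2).
  s_3 = 1 + 0 + 1 + 0 + 1 + 1 + 1 + 1 = 6 ≡ 0 (mod 2).
  s_4 = 1 + 0 + 1 + 0 + 1 + 1 + 1 + 1 = 6 ≡ 0 (mod 2).
s = (1, 1, 0, 0)^T — this equals column 12 of H (binary 1100), so error is at position 12.
Correct: flip bit 12 of r = 110011011110111 to get c = 110011011111111.


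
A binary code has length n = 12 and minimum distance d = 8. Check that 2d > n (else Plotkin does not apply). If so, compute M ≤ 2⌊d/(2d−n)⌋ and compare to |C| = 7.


Plotkin bound M ≤ 4; given |C| = 7 > bound (violated).

Check applicability: 2d = 16, n = 12.
2d − n = 4 > 0, so Plotkin applies.
Compute d/(2d−n) = 8/4 ≈ 2.0000.
⌊d/(2d−n)⌋ = 2.
Plotkin bound: M ≤ 2·2 = 4.
Given |C| = 7, check: VIOLATED.
This |C| is above the Plotkin bound, so no binary code with n = 12, d = 8 and 7 codewords exists.


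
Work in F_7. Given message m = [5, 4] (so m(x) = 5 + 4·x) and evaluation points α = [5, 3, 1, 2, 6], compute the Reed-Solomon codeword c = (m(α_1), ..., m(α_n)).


c = [4, 3, 2, 6, 1]

Message polynomial: m(x) = 5 + 4·x (mod 7).
For each evaluation point α_i, compute m(α_i) mod 7:
  α_1 = 5: Horner steps 4 → 4, so m(5) = 4.
  α_2 = 3: Horner steps 4 → 3, so m(3) = 3.
  α_3 = 1: Horner steps 4 → 2, so m(1) = 2.
  α_4 = 2: Horner steps 4 → 6, so m(2) = 6.
  α_5 = 6: Horner steps 4 → 1, so m(6) = 1.
Codeword c = [4, 3, 2, 6, 1] ∈ F_7^5.


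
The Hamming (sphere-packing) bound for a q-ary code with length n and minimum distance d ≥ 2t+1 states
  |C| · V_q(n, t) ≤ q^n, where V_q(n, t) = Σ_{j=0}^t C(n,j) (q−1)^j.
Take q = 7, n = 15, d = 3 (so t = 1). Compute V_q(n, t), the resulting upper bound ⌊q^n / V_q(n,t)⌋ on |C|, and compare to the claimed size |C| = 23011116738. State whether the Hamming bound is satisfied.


V_q(n, t) = 91, q^n = 4747561509943, Hamming bound = 52171005603, |C| = 23011116738 ≤ bound (satisfied).

Step 1: Compute V_q(n, t) = Σ_{j=0}^1 C(n, j) (q−1)^j.
  j = 0: C(15,0)·(6)^0 = 1·1 = 1.
  j = 1: C(15,1)·(6)^1 = 15·6 = 90.
  V_q(n, t) = 1 + 90 = 91.
Step 2: q^n = 7^15 = 4747561509943.
Step 3: Hamming bound ⌊q^n / V_q(n,t)⌋ = ⌊4747561509943/91⌋ = 52171005603.
Step 4: Compare |C| = 23011116738 to 52171005603: satisfied.
The claimed |C| lies below the Hamming bound.


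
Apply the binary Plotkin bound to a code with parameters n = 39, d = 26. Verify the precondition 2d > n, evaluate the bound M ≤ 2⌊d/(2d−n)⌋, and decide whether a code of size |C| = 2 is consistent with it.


Plotkin bound M ≤ 4; given |C| = 2 ≤ bound (satisfied).

Check applicability: 2d = 52, n = 39.
2d − n = 13 > 0, so Plotkin applies.
Compute d/(2d−n) = 26/13 ≈ 2.0000.
⌊d/(2d−n)⌋ = 2.
Plotkin bound: M ≤ 2·2 = 4.
Given |C| = 2, check: satisfied.
This |C| is below the Plotkin bound.


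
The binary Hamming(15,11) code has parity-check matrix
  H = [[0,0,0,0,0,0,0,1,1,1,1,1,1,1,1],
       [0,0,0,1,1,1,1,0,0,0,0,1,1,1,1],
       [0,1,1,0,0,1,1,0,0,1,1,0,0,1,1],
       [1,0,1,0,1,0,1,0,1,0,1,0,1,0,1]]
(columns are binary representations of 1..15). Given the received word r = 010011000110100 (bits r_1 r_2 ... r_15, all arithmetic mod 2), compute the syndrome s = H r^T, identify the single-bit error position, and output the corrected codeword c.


s = (1, 1, 0, 1)^T, error position = 13, corrected codeword c = 010011000110000

Compute s = H r^T mod 2 one row at a time:
  s_1 = 0 + 0 + 1 + 1 + 0 + 1 + 0 + 0 = 3 ≡ 1 (mod 2).
  s_2 = 0 + 1 + 1 + 0 + 0 + 1 + 0 + 0 = 3 ≡ 1 (mod 2).
  s_3 = 1 + 0 + 1 + 0 + 1 + 1 + 0 + 0 = 4 ≡ 0 (mod 2).
  s_4 = 0 + 0 + 1 + 0 + 0 + 1 + 1 + 0 = 3 ≡ 1 (mod 2).
s = (1, 1, 0, 1)^T — this equals column 13 of H (binary 1101), so error is at position 13.
Correct: flip bit 13 of r = 010011000110100 to get c = 010011000110000.


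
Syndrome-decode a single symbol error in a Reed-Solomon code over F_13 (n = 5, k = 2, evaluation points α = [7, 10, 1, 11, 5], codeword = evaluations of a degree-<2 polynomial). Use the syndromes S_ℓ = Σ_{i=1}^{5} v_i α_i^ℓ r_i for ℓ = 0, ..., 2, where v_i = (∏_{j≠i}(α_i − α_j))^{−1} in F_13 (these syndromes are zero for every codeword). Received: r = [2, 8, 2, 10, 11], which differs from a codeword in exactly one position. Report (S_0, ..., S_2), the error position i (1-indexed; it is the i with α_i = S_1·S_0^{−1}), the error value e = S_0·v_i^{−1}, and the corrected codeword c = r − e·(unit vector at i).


S = (6, 6, 6), error at position 3, error magnitude e = 12, c = [2, 8, 3, 10, 11].

Step 1: column multipliers v_i = (∏_{j≠i}(α_i − α_j))^{−1} mod 13.
  i = 1 (α = 7): (7−10)(7−1)(7−11)(7−5) = (−3)·6·(−4)·2 = 144 ≡ 1, so v_1 = 1^{−1} = 1 (mod 13).
  i = 2 (α = 10): (10−7)(10−1)(10−11)(10−5) = 3·9·(−1)·5 = −135 ≡ 8, so v_2 = 8^{−1} = 5 (mod 13).
  i = 3 (α = 1): (1−7)(1−10)(1−11)(1−5) = (−6)·(−9)·(−10)·(−4) = 2160 ≡ 2, so v_3 = 2^{−1} = 7 (mod 13).
  i = 4 (α = 11): (11−7)(11−10)(11−1)(11−5) = 4·1·10·6 = 240 ≡ 6, so v_4 = 6^{−1} = 11 (mod 13).
  i = 5 (α = 5): (5−7)(5−10)(5−1)(5−11) = (−2)·(−5)·4·(−6) = −240 ≡ 7, so v_5 = 7^{−1} = 2 (mod 13).
  v = [1, 5, 7, 11, 2].
Step 2: syndromes of r = [2, 8, 2, 10, 11] (all sums mod 13).
  S_0 = Σ v_i r_i = 1·2 + 5·8 + 7·2 + 11·10 + 2·11 = 188 ≡ 6.
  S_1 = Σ v_i α_i r_i = 1·7·2 + 5·10·8 + 7·1·2 + 11·11·10 + 2·5·11 = 1748 ≡ 6.
  α_i^2 mod 13 = [10, 9, 1, 4, 12].
  S_2 = Σ v_i α_i^2 r_i = 1·10·2 + 5·9·8 + 7·1·2 + 11·4·10 + 2·12·11 = 1098 ≡ 6.
  S = (6, 6, 6) ≠ 0, so r is not a codeword (an error is present).
Step 3: locate the error. For a single error e at position i, S_ℓ = v_i·e·α_i^ℓ, so α_err = S_1/S_0.
  S_0^{−1} = 6^{−1} = 11 (mod 13), so α_err = 6·11 = 66 ≡ 1 = α_3. Error position i = 3.
  Consistency check: S_2/S_1 = 6·11 = 66 ≡ 1 = α_err ✓ (single-error assumption holds).
Step 4: error magnitude e = S_0/v_3 = S_0·∏_{j≠3}(α_3 − α_j) = 6·2 = 12 ≡ 12 (mod 13).
Step 5: correct position 3: c_3 = r_3 − e = 2 − 12 ≡ 3 (mod 13). Hence c = [2, 8, 3, 10, 11].
  Check: interpolating c through the α_i gives m(x) = 1 + 2·x (degree < 2) with m(α_i) = c_i for every i, so c is indeed a codeword.


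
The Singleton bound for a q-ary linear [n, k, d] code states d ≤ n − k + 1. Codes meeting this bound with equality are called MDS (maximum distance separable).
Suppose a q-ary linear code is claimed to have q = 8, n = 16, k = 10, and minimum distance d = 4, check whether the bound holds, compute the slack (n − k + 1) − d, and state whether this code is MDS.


Singleton RHS = n − k + 1 = 7, slack = 3, bound satisfied, not MDS.

Singleton bound: d ≤ n − k + 1.
Here n = 16, k = 10, so n − k + 1 = 7.
Given d = 4, check d ≤ 7: YES.
Slack = (n − k + 1) − d = 3.
The code is NOT MDS (slack = 3 > 0).
Description: the claimed parameters are [16, 10, 4]_8; such a code would be non-MDS.


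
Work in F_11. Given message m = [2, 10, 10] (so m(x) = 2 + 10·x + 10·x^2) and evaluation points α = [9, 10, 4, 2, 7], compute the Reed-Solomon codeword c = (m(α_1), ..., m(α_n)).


c = [0, 2, 4, 7, 1]

Message polynomial: m(x) = 2 + 10·x + 10·x^2 (mod 11).
For each evaluation point α_i, compute m(α_i) mod 11:
  α_1 = 9: Horner steps 10 → 1 → 0, so m(9) = 0.
  α_2 = 10: Horner steps 10 → 0 → 2, so m(10) = 2.
  α_3 = 4: Horner steps 10 → 6 → 4, so m(4) = 4.
  α_4 = 2: Horner steps 10 → 8 → 7, so m(2) = 7.
  α_5 = 7: Horner steps 10 → 3 → 1, so m(7) = 1.
Codeword c = [0, 2, 4, 7, 1] ∈ F_11^5.


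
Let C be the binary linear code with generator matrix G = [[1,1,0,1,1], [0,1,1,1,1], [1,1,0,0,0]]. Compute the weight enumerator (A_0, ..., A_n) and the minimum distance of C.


Weight distribution: A_0 = 1, A_2 = 4, A_4 = 3. Minimum distance d = 2.

Enumerate all 2^3 = 8 messages m ∈ F_2^3.
For each, compute codeword c = mG in F_2^5, then tally its weight.
  m = 000 → c = 00000, weight = 0.
  m = 100 → c = 11011, weight = 4.
  m = 010 → c = 01111, weight = 4.
  m = 110 → c = 10100, weight = 2.
  m = 001 → c = 11000, weight = 2.
  m = 101 → c = 00011, weight = 2.
  m = 011 → c = 10111, weight = 4.
  m = 111 → c = 01100, weight = 2.
Tally weights:
  weight 0: 1 codewords.
  weight 2: 4 codewords.
  weight 4: 3 codewords.
Minimum distance d = smallest w > 0 with A_w > 0 = 2.
Sanity: Σ A_w = 8 = 2^3 = 8 ✓.


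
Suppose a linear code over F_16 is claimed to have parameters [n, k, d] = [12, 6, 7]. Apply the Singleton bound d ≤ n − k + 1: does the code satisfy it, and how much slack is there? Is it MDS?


Singleton RHS = n − k + 1 = 7, slack = 0, bound satisfied, MDS.

Singleton bound: d ≤ n − k + 1.
Here n = 12, k = 6, so n − k + 1 = 7.
Given d = 7, check d ≤ 7: YES.
Slack = (n − k + 1) − d = 0.
The code is MDS (slack = 0).
Description: the claimed parameters are [12, 6, 7]_16; such a code would be MDS (meets Singleton bound).


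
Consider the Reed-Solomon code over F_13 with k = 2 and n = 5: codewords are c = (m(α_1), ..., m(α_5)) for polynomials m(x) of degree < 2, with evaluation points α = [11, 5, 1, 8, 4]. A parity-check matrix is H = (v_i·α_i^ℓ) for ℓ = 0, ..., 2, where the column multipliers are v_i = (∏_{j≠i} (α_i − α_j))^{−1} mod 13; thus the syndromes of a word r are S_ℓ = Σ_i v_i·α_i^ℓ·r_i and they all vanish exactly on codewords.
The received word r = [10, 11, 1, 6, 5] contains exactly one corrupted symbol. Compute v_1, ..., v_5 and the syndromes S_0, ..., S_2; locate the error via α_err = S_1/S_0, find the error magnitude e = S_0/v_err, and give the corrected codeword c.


S = (5, 12, 8), error at position 2, error magnitude e = 9, c = [10, 2, 1, 6, 5].

Step 1: column multipliers v_i = (∏_{j≠i}(α_i − α_j))^{−1} mod 13.
  i = 1 (α = 11): (11−5)(11−1)(11−8)(11−4) = 6·10·3·7 = 1260 ≡ 12, so v_1 = 12^{−1} = 12 (mod 13).
  i = 2 (α = 5): (5−11)(5−1)(5−8)(5−4) = (−6)·4·(−3)·1 = 72 ≡ 7, so v_2 = 7^{−1} = 2 (mod 13).
  i = 3 (α = 1): (1−11)(1−5)(1−8)(1−4) = (−10)·(−4)·(−7)·(−3) = 840 ≡ 8, so v_3 = 8^{−1} = 5 (mod 13).
  i = 4 (α = 8): (8−11)(8−5)(8−1)(8−4) = (−3)·3·7·4 = −252 ≡ 8, so v_4 = 8^{−1} = 5 (mod 13).
  i = 5 (α = 4): (4−11)(4−5)(4−1)(4−8) = (−7)·(−1)·3·(−4) = −84 ≡ 7, so v_5 = 7^{−1} = 2 (mod 13).
  v = [12, 2, 5, 5, 2].
Step 2: syndromes of r = [10, 11, 1, 6, 5] (all sums mod 13).
  S_0 = Σ v_i r_i = 12·10 + 2·11 + 5·1 + 5·6 + 2·5 = 187 ≡ 5.
  S_1 = Σ v_i α_i r_i = 12·11·10 + 2·5·11 + 5·1·1 + 5·8·6 + 2·4·5 = 1715 ≡ 12.
  α_i^2 mod 13 = [4, 12, 1, 12, 3].
  S_2 = Σ v_i α_i^2 r_i = 12·4·10 + 2·12·11 + 5·1·1 + 5·12·6 + 2·3·5 = 1139 ≡ 8.
  S = (5, 12, 8) ≠ 0, so r is not a codeword (an error is present).
Step 3: locate the error. For a single error e at position i, S_ℓ = v_i·e·α_i^ℓ, so α_err = S_1/S_0.
  S_0^{−1} = 5^{−1} = 8 (mod 13), so α_err = 12·8 = 96 ≡ 5 = α_2. Error position i = 2.
  Consistency check: S_2/S_1 = 8·12 = 96 ≡ 5 = α_err ✓ (single-error assumption holds).
Step 4: error magnitude e = S_0/v_2 = S_0·∏_{j≠2}(α_2 − α_j) = 5·7 = 35 ≡ 9 (mod 13).
Step 5: correct position 2: c_2 = r_2 − e = 11 − 9 ≡ 2 (mod 13). Hence c = [10, 2, 1, 6, 5].
  Check: interpolating c through the α_i gives m(x) = 4 + 10·x (degree < 2) with m(α_i) = c_i for every i, so c is indeed a codeword.


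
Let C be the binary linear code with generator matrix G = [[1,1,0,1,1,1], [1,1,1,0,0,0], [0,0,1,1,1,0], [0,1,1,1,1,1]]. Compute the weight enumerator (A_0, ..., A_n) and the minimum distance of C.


Weight distribution: A_0 = 1, A_1 = 2, A_2 = 2, A_3 = 4, A_4 = 5, A_5 = 2. Minimum distance d = 1.

Enumerate all 2^4 = 16 messages m ∈ F_2^4.
For each, compute codeword c = mG in F_2^6, then tally its weight.
  m = 0000 → c = 000000, weight = 0.
  m = 1000 → c = 110111, weight = 5.
  m = 0100 → c = 111000, weight = 3.
  m = 1100 → c = 001111, weight = 4.
  m = 0010 → c = 001110, weight = 3.
  m = 1010 → c = 111001, weight = 4.
  m = 0110 → c = 110110, weight = 4.
  m = 1110 → c = 000001, weight = 1.
  m = 0001 → c = 011111, weight = 5.
  m = 1001 → c = 101000, weight = 2.
  m = 0101 → c = 100111, weight = 4.
  m = 1101 → c = 010000, weight = 1.
  m = 0011 → c = 010001, weight = 2.
  m = 1011 → c = 100110, weight = 3.
  m = 0111 → c = 101001, weight = 3.
  m = 1111 → c = 011110, weight = 4.
Tally weights:
  weight 0: 1 codewords.
  weight 1: 2 codewords.
  weight 2: 2 codewords.
  weight 3: 4 codewords.
  weight 4: 5 codewords.
  weight 5: 2 codewords.
Minimum distance d = smallest w > 0 with A_w > 0 = 1.
Sanity: Σ A_w = 16 = 2^4 = 16 ✓.


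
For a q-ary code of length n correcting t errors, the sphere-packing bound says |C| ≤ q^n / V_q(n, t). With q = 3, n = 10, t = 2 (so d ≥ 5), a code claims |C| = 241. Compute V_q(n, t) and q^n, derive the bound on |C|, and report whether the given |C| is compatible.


V_q(n, t) = 201, q^n = 59049, Hamming bound = 293, |C| = 241 ≤ bound (satisfied).

Step 1: Compute V_q(n, t) = Σ_{j=0}^2 C(n, j) (q−1)^j.
  j = 0: C(10,0)·(2)^0 = 1·1 = 1.
  j = 1: C(10,1)·(2)^1 = 10·2 = 20.
  j = 2: C(10,2)·(2)^2 = 45·4 = 180.
  V_q(n, t) = 1 + 20 + 180 = 201.
Step 2: q^n = 3^10 = 59049.
Step 3: Hamming bound ⌊q^n / V_q(n,t)⌋ = ⌊59049/201⌋ = 293.
Step 4: Compare |C| = 241 to 293: satisfied.
The claimed |C| lies below the Hamming bound.


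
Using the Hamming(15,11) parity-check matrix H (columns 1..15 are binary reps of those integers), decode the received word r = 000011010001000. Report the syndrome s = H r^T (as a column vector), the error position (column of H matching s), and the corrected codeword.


s = (0, 1, 1, 1)^T, error position = 7, corrected codeword c = 000011110001000

Compute s = H r^T mod 2 one row at a time:
  s_1 = 1 + 0 + 0 + 0 + 1 + 0 + 0 + 0 = 2 ≡ 0 (mod 2).
  s_2 = 0 + 1 + 1 + 0 + 1 + 0 + 0 + 0 = 3 ≡ 1 (mod 2).
  s_3 = 0 + 0 + 1 + 0 + 0 + 0 + 0 + 0 = 1 ≡ 1 (mod 2).
  s_4 = 0 + 0 + 1 + 0 + 0 + 0 + 0 + 0 = 1 ≡ 1 (mod 2).
s = (0, 1, 1, 1)^T — this equals column 7 of H (binary 0111), so error is at position 7.
Correct: flip bit 7 of r = 000011010001000 to get c = 000011110001000.


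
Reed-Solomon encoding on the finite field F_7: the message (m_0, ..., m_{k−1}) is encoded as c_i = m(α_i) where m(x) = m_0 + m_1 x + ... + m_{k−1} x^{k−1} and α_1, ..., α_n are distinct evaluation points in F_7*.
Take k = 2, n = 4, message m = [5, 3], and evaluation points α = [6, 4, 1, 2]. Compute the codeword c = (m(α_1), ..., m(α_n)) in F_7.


c = [2, 3, 1, 4]

Message polynomial: m(x) = 5 + 3·x (mod 7).
For each evaluation point α_i, compute m(α_i) mod 7:
  α_1 = 6: Horner steps 3 → 2, so m(6) = 2.
  α_2 = 4: Horner steps 3 → 3, so m(4) = 3.
  α_3 = 1: Horner steps 3 → 1, so m(1) = 1.
  α_4 = 2: Horner steps 3 → 4, so m(2) = 4.
Codeword c = [2, 3, 1, 4] ∈ F_7^4.


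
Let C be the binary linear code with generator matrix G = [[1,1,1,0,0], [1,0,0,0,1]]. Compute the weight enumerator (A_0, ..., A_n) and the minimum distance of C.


Weight distribution: A_0 = 1, A_2 = 1, A_3 = 2. Minimum distance d = 2.

Enumerate all 2^2 = 4 messages m ∈ F_2^2.
For each, compute codeword c = mG in F_2^5, then tally its weight.
  m = 00 → c = 00000, weight = 0.
  m = 10 → c = 11100, weight = 3.
  m = 01 → c = 10001, weight = 2.
  m = 11 → c = 01101, weight = 3.
Tally weights:
  weight 0: 1 codewords.
  weight 2: 1 codewords.
  weight 3: 2 codewords.
Minimum distance d = smallest w > 0 with A_w > 0 = 2.
Sanity: Σ A_w = 4 = 2^2 = 4 ✓.


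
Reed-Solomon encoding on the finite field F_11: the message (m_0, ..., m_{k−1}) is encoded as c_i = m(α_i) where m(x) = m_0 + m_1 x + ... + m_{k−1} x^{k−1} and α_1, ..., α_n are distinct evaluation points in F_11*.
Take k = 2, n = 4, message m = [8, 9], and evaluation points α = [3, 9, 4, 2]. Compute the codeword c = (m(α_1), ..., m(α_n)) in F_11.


c = [2, 1, 0, 4]

Message polynomial: m(x) = 8 + 9·x (mod 11).
For each evaluation point α_i, compute m(α_i) mod 11:
  α_1 = 3: Horner steps 9 → 2, so m(3) = 2.
  α_2 = 9: Horner steps 9 → 1, so m(9) = 1.
  α_3 = 4: Horner steps 9 → 0, so m(4) = 0.
  α_4 = 2: Horner steps 9 → 4, so m(2) = 4.
Codeword c = [2, 1, 0, 4] ∈ F_11^4.


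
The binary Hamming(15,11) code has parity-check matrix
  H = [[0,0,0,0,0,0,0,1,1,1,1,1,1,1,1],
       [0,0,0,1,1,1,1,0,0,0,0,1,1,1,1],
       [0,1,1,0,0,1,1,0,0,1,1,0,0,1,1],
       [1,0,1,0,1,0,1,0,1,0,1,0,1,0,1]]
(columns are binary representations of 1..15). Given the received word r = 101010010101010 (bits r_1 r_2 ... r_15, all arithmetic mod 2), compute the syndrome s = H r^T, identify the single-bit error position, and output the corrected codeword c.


s = (0, 1, 1, 1)^T, error position = 7, corrected codeword c = 101010110101010

Compute s = H r^T mod 2 one row at a time:
  s_1 = 1 + 0 + 1 + 0 + 1 + 0 + 1 + 0 = 4 ≡ 0 (mod 2).
  s_2 = 0 + 1 + 0 + 0 + 1 + 0 + 1 + 0 = 3 ≡ 1 (mod 2).
  s_3 = 0 + 1 + 0 + 0 + 1 + 0 + 1 + 0 = 3 ≡ 1 (mod 2).
  s_4 = 1 + 1 + 1 + 0 + 0 + 0 + 0 + 0 = 3 ≡ 1 (mod 2).
s = (0, 1, 1, 1)^T — this equals column 7 of H (binary 0111), so error is at position 7.
Correct: flip bit 7 of r = 101010010101010 to get c = 101010110101010.


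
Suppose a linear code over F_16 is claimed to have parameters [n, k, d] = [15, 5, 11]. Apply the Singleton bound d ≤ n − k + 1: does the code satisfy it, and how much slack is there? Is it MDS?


Singleton RHS = n − k + 1 = 11, slack = 0, bound satisfied, MDS.

Singleton bound: d ≤ n − k + 1.
Here n = 15, k = 5, so n − k + 1 = 11.
Given d = 11, check d ≤ 11: YES.
Slack = (n − k + 1) − d = 0.
The code is MDS (slack = 0).
Description: the claimed parameters are [15, 5, 11]_16; such a code would be MDS (meets Singleton bound).


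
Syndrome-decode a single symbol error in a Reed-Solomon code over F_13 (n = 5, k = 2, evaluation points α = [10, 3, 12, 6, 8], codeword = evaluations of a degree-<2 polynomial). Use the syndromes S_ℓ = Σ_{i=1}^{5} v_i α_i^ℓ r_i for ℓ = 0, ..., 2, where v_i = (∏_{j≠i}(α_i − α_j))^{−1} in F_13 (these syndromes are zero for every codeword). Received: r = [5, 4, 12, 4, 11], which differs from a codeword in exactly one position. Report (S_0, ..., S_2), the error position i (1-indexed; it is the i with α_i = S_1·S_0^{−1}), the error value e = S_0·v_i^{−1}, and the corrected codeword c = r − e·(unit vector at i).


S = (12, 10, 4), error at position 2, error magnitude e = 4, c = [5, 0, 12, 4, 11].

Step 1: column multipliers v_i = (∏_{j≠i}(α_i − α_j))^{−1} mod 13.
  i = 1 (α = 10): (10−3)(10−12)(10−6)(10−8) = 7·(−2)·4·2 = −112 ≡ 5, so v_1 = 5^{−1} = 8 (mod 13).
  i = 2 (α = 3): (3−10)(3−12)(3−6)(3−8) = (−7)·(−9)·(−3)·(−5) = 945 ≡ 9, so v_2 = 9^{−1} = 3 (mod 13).
  i = 3 (α = 12): (12−10)(12−3)(12−6)(12−8) = 2·9·6·4 = 432 ≡ 3, so v_3 = 3^{−1} = 9 (mod 13).
  i = 4 (α = 6): (6−10)(6−3)(6−12)(6−8) = (−4)·3·(−6)·(−2) = −144 ≡ 12, so v_4 = 12^{−1} = 12 (mod 13).
  i = 5 (α = 8): (8−10)(8−3)(8−12)(8−6) = (−2)·5·(−4)·2 = 80 ≡ 2, so v_5 = 2^{−1} = 7 (mod 13).
  v = [8, 3, 9, 12, 7].
Step 2: syndromes of r = [5, 4, 12, 4, 11] (all sums mod 13).
  S_0 = Σ v_i r_i = 8·5 + 3·4 + 9·12 + 12·4 + 7·11 = 285 ≡ 12.
  S_1 = Σ v_i α_i r_i = 8·10·5 + 3·3·4 + 9·12·12 + 12·6·4 + 7·8·11 = 2636 ≡ 10.
  α_i^2 mod 13 = [9, 9, 1, 10, 12].
  S_2 = Σ v_i α_i^2 r_i = 8·9·5 + 3·9·4 + 9·1·12 + 12·10·4 + 7·12·11 = 1980 ≡ 4.
  S = (12, 10, 4) ≠ 0, so r is not a codeword (an error is present).
Step 3: locate the error. For a single error e at position i, S_ℓ = v_i·e·α_i^ℓ, so α_err = S_1/S_0.
  S_0^{−1} = 12^{−1} = 12 (mod 13), so α_err = 10·12 = 120 ≡ 3 = α_2. Error position i = 2.
  Consistency check: S_2/S_1 = 4·4 = 16 ≡ 3 = α_err ✓ (single-error assumption holds).
Step 4: error magnitude e = S_0/v_2 = S_0·∏_{j≠2}(α_2 − α_j) = 12·9 = 108 ≡ 4 (mod 13).
Step 5: correct position 2: c_2 = r_2 − e = 4 − 4 ≡ 0 (mod 13). Hence c = [5, 0, 12, 4, 11].
  Check: interpolating c through the α_i gives m(x) = 9 + 10·x (degree < 2) with m(α_i) = c_i for every i, so c is indeed a codeword.


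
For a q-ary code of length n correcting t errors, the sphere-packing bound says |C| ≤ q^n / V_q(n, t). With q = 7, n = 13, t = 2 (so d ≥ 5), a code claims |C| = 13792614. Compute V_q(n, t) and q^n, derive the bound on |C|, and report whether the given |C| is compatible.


V_q(n, t) = 2887, q^n = 96889010407, Hamming bound = 33560446, |C| = 13792614 ≤ bound (satisfied).

Step 1: Compute V_q(n, t) = Σ_{j=0}^2 C(n, j) (q−1)^j.
  j = 0: C(13,0)·(6)^0 = 1·1 = 1.
  j = 1: C(13,1)·(6)^1 = 13·6 = 78.
  j = 2: C(13,2)·(6)^2 = 78·36 = 2808.
  V_q(n, t) = 1 + 78 + 2808 = 2887.
Step 2: q^n = 7^13 = 96889010407.
Step 3: Hamming bound ⌊q^n / V_q(n,t)⌋ = ⌊96889010407/2887⌋ = 33560446.
Step 4: Compare |C| = 13792614 to 33560446: satisfied.
The claimed |C| lies below the Hamming bound.


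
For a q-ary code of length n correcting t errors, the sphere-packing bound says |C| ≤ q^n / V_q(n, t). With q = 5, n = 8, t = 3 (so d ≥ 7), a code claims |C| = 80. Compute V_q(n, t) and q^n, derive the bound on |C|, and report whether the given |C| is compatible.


V_q(n, t) = 4065, q^n = 390625, Hamming bound = 96, |C| = 80 ≤ bound (satisfied).

Step 1: Compute V_q(n, t) = Σ_{j=0}^3 C(n, j) (q−1)^j.
  j = 0: C(8,0)·(4)^0 = 1·1 = 1.
  j = 1: C(8,1)·(4)^1 = 8·4 = 32.
  j = 2: C(8,2)·(4)^2 = 28·16 = 448.
  j = 3: C(8,3)·(4)^3 = 56·64 = 3584.
  V_q(n, t) = 1 + 32 + 448 + 3584 = 4065.
Step 2: q^n = 5^8 = 390625.
Step 3: Hamming bound ⌊q^n / V_q(n,t)⌋ = ⌊390625/4065⌋ = 96.
Step 4: Compare |C| = 80 to 96: satisfied.
The claimed |C| lies below the Hamming bound.


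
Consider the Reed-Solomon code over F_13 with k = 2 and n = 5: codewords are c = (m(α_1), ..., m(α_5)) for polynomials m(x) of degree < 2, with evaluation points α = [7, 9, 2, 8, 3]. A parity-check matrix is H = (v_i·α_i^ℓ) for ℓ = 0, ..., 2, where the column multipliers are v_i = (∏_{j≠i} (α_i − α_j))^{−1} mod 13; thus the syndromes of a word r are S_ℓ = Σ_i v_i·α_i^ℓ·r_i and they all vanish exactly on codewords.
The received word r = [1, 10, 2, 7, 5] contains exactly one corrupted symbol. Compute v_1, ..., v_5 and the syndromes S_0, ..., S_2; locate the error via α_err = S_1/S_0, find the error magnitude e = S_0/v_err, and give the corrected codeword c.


S = (10, 5, 9), error at position 1, error magnitude e = 10, c = [4, 10, 2, 7, 5].

Step 1: column multipliers v_i = (∏_{j≠i}(α_i − α_j))^{−1} mod 13.
  i = 1 (α = 7): (7−9)(7−2)(7−8)(7−3) = (−2)·5·(−1)·4 = 40 ≡ 1, so v_1 = 1^{−1} = 1 (mod 13).
  i = 2 (α = 9): (9−7)(9−2)(9−8)(9−3) = 2·7·1·6 = 84 ≡ 6, so v_2 = 6^{−1} = 11 (mod 13).
  i = 3 (α = 2): (2−7)(2−9)(2−8)(2−3) = (−5)·(−7)·(−6)·(−1) = 210 ≡ 2, so v_3 = 2^{−1} = 7 (mod 13).
  i = 4 (α = 8): (8−7)(8−9)(8−2)(8−3) = 1·(−1)·6·5 = −30 ≡ 9, so v_4 = 9^{−1} = 3 (mod 13).
  i = 5 (α = 3): (3−7)(3−9)(3−2)(3−8) = (−4)·(−6)·1·(−5) = −120 ≡ 10, so v_5 = 10^{−1} = 4 (mod 13).
  v = [1, 11, 7, 3, 4].
Step 2: syndromes of r = [1, 10, 2, 7, 5] (all sums mod 13).
  S_0 = Σ v_i r_i = 1·1 + 11·10 + 7·2 + 3·7 + 4·5 = 166 ≡ 10.
  S_1 = Σ v_i α_i r_i = 1·7·1 + 11·9·10 + 7·2·2 + 3·8·7 + 4·3·5 = 1253 ≡ 5.
  α_i^2 mod 13 = [10, 3, 4, 12, 9].
  S_2 = Σ v_i α_i^2 r_i = 1·10·1 + 11·3·10 + 7·4·2 + 3·12·7 + 4·9·5 = 828 ≡ 9.
  S = (10, 5, 9) ≠ 0, so r is not a codeword (an error is present).
Step 3: locate the error. For a single error e at position i, S_ℓ = v_i·e·α_i^ℓ, so α_err = S_1/S_0.
  S_0^{−1} = 10^{−1} = 4 (mod 13), so α_err = 5·4 = 20 ≡ 7 = α_1. Error position i = 1.
  Consistency check: S_2/S_1 = 9·8 = 72 ≡ 7 = α_err ✓ (single-error assumption holds).
Step 4: error magnitude e = S_0/v_1 = S_0·∏_{j≠1}(α_1 − α_j) = 10·1 = 10 ≡ 10 (mod 13).
Step 5: correct position 1: c_1 = r_1 − e = 1 − 10 ≡ 4 (mod 13). Hence c = [4, 10, 2, 7, 5].
  Check: interpolating c through the α_i gives m(x) = 9 + 3·x (degree < 2) with m(α_i) = c_i for every i, so c is indeed a codeword.


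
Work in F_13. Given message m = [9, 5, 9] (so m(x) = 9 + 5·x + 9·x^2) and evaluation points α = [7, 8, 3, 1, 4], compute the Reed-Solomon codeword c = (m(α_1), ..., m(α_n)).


c = [4, 1, 1, 10, 4]

Message polynomial: m(x) = 9 + 5·x + 9·x^2 (mod 13).
For each evaluation point α_i, compute m(α_i) mod 13:
  α_1 = 7: Horner steps 9 → 3 → 4, so m(7) = 4.
  α_2 = 8: Horner steps 9 → 12 → 1, so m(8) = 1.
  α_3 = 3: Horner steps 9 → 6 → 1, so m(3) = 1.
  α_4 = 1: Horner steps 9 → 1 → 10, so m(1) = 10.
  α_5 = 4: Horner steps 9 → 2 → 4, so m(4) = 4.
Codeword c = [4, 1, 1, 10, 4] ∈ F_13^5.
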